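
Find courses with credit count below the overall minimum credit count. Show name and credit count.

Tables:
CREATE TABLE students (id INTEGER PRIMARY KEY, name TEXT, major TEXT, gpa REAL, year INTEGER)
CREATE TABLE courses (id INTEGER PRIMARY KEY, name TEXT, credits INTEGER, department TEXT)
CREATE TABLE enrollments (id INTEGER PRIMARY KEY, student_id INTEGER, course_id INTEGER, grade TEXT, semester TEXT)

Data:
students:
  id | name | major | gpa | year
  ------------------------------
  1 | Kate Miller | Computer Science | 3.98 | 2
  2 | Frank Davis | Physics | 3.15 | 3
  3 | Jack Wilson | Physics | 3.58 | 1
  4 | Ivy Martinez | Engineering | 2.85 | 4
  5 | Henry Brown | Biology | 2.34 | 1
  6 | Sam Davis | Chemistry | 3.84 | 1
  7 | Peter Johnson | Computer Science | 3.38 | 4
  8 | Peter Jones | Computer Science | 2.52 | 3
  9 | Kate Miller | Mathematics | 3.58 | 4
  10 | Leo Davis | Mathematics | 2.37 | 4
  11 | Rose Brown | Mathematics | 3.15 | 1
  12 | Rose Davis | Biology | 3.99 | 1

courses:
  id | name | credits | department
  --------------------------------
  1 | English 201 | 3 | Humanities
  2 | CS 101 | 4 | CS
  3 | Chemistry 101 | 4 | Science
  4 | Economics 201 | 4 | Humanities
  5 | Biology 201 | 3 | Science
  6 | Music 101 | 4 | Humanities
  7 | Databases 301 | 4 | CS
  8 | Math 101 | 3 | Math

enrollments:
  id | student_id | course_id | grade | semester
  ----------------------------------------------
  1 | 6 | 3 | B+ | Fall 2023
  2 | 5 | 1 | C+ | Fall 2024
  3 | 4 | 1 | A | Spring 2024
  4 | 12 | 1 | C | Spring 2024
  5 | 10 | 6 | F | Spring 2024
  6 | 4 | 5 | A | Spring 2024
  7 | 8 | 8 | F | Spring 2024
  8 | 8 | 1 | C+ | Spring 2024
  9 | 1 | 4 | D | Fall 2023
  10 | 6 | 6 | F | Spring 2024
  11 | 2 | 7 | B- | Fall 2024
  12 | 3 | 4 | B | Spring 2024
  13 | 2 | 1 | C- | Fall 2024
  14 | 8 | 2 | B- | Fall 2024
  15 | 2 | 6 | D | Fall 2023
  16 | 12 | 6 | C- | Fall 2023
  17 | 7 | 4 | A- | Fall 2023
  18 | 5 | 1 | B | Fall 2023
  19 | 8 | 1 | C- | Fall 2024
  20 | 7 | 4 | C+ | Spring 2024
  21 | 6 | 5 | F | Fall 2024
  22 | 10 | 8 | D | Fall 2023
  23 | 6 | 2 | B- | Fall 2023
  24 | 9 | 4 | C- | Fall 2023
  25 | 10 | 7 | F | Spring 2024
SELECT name, credits FROM courses WHERE credits < (SELECT MIN(credits) FROM courses)

Execution result:
(no rows)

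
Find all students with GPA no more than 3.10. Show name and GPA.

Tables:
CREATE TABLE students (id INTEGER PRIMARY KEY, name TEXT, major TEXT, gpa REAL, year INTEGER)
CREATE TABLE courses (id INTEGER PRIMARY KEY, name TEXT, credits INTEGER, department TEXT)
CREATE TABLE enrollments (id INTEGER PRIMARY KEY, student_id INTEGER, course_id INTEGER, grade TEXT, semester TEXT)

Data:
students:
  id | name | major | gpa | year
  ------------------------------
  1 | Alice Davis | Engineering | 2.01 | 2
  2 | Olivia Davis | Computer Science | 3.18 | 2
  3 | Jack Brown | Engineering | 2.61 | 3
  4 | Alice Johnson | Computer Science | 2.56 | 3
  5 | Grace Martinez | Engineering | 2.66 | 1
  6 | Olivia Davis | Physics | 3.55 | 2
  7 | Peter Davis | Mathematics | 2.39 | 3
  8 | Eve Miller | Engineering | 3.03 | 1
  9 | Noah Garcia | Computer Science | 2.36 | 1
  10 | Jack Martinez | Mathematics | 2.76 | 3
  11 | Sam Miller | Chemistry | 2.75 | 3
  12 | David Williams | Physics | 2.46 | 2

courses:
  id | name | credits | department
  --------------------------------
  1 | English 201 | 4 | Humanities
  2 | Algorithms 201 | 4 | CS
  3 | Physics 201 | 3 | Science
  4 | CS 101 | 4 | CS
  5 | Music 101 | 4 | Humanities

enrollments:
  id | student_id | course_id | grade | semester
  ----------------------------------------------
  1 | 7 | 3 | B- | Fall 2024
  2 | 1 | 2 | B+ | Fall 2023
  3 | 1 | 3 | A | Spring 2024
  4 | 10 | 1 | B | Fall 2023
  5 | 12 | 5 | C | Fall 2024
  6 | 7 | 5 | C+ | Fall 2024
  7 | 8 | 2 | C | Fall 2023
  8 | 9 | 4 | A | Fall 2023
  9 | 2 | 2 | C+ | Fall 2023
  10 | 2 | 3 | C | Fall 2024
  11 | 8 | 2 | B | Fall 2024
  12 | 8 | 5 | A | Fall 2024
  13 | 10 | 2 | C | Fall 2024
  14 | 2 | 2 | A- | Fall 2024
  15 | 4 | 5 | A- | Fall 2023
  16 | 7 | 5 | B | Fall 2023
SELECT name, gpa FROM students WHERE gpa <= 3.1

Execution result:
name | gpa
Alice Davis | 2.01
Jack Brown | 2.61
Alice Johnson | 2.56
Grace Martinez | 2.66
Peter Davis | 2.39
Eve Miller | 3.03
Noah Garcia | 2.36
Jack Martinez | 2.76
Sam Miller | 2.75
David Williams | 2.46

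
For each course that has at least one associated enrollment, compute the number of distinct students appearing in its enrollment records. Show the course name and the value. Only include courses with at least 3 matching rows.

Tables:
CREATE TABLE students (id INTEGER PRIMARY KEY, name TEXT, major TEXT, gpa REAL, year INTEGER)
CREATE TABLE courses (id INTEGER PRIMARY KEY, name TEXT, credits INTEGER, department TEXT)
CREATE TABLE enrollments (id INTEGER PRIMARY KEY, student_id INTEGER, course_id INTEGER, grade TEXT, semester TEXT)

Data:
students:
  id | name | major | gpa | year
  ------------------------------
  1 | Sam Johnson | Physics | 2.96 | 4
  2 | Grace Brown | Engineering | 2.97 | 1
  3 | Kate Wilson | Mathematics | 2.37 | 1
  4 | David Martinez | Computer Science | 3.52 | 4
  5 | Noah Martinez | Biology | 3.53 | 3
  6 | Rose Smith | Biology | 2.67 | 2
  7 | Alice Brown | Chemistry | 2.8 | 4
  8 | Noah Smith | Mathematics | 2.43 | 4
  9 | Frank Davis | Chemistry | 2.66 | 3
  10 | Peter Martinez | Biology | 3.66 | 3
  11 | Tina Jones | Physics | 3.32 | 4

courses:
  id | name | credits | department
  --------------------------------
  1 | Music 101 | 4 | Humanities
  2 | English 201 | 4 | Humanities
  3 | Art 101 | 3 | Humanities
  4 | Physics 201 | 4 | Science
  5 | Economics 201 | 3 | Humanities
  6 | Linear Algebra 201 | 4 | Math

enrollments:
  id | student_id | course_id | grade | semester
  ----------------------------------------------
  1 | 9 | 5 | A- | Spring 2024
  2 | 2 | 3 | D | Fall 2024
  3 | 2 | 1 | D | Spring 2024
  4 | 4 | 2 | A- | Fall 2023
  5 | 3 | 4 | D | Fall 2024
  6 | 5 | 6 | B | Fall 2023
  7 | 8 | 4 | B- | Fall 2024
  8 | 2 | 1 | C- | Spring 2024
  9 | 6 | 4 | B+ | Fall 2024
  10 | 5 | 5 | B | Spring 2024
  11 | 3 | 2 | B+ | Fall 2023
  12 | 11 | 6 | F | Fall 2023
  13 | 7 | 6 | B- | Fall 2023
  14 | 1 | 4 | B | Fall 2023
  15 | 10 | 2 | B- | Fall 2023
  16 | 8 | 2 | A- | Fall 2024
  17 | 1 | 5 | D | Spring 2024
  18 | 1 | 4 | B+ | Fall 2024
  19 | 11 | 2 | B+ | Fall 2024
SELECT p.name, COUNT(DISTINCT c.student_id) AS distinct_student_count FROM enrollments c JOIN courses p ON c.course_id = p.id GROUP BY p.id, p.name HAVING COUNT(*) >= 3

Execution result:
name | distinct_student_count
English 201 | 5
Physics 201 | 4
Economics 201 | 3
Linear Algebra 201 | 3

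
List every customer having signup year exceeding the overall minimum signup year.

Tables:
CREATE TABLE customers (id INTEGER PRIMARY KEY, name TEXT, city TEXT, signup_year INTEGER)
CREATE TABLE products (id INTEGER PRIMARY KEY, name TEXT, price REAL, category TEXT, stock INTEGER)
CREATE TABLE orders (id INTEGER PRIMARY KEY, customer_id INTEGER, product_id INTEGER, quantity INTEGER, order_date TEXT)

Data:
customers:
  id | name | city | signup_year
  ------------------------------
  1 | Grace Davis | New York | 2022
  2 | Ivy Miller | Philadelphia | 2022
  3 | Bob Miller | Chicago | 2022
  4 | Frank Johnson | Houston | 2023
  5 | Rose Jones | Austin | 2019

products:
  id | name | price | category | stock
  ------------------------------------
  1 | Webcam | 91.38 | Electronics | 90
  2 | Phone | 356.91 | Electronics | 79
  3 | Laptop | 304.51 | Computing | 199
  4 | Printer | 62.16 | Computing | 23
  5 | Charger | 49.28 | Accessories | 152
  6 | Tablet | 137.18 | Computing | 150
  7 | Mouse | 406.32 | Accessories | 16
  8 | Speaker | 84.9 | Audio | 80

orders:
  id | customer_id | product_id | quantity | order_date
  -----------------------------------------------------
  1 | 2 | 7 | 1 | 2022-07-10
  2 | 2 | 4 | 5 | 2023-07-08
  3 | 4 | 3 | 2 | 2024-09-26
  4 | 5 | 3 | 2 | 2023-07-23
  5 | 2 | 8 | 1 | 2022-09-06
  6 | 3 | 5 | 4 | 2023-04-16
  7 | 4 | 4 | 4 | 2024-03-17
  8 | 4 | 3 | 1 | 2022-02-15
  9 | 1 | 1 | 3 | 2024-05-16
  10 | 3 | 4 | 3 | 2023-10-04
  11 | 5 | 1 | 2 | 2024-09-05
SELECT name, signup_year FROM customers WHERE signup_year > (SELECT MIN(signup_year) FROM customers)

Execution result:
name | signup_year
Grace Davis | 2022
Ivy Miller | 2022
Bob Miller | 2022
Frank Johnson | 2023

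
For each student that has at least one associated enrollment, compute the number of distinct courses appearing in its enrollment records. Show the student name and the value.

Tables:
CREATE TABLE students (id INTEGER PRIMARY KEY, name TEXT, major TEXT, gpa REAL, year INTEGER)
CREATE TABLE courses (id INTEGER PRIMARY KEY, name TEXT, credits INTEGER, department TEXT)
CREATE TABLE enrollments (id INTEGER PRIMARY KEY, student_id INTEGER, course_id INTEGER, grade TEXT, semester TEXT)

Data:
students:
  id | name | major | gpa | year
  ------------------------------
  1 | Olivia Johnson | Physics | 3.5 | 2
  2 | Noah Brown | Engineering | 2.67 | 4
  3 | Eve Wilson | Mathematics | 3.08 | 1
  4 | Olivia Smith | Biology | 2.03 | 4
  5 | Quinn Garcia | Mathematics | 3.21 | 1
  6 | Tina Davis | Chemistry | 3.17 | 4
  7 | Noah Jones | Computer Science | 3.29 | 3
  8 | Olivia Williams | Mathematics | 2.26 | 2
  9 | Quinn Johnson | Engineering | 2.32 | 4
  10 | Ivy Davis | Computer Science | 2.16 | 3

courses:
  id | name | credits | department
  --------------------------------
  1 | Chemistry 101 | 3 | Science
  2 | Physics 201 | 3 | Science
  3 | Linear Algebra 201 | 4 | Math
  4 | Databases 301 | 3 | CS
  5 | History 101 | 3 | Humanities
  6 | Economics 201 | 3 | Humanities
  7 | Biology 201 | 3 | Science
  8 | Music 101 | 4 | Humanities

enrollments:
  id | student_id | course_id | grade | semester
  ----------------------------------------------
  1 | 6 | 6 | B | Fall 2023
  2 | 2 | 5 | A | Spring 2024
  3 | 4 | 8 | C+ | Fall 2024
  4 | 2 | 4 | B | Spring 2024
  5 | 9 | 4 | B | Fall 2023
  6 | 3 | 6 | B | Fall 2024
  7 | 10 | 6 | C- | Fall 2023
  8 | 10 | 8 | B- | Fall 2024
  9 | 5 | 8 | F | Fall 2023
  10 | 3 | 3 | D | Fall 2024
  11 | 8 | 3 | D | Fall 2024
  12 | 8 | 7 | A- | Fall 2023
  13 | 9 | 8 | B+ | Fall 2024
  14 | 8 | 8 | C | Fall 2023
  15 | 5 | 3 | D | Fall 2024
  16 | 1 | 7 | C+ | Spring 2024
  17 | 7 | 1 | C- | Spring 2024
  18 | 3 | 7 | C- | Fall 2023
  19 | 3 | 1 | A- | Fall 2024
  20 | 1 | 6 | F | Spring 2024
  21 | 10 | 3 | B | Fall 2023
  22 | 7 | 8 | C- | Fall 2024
SELECT p.name, COUNT(DISTINCT c.course_id) AS distinct_course_count FROM enrollments c JOIN students p ON c.student_id = p.id GROUP BY p.id, p.name

Execution result:
name | distinct_course_count
Olivia Johnson | 2
Noah Brown | 2
Eve Wilson | 4
Olivia Smith | 1
Quinn Garcia | 2
Tina Davis | 1
Noah Jones | 2
Olivia Williams | 3
Quinn Johnson | 2
Ivy Davis | 3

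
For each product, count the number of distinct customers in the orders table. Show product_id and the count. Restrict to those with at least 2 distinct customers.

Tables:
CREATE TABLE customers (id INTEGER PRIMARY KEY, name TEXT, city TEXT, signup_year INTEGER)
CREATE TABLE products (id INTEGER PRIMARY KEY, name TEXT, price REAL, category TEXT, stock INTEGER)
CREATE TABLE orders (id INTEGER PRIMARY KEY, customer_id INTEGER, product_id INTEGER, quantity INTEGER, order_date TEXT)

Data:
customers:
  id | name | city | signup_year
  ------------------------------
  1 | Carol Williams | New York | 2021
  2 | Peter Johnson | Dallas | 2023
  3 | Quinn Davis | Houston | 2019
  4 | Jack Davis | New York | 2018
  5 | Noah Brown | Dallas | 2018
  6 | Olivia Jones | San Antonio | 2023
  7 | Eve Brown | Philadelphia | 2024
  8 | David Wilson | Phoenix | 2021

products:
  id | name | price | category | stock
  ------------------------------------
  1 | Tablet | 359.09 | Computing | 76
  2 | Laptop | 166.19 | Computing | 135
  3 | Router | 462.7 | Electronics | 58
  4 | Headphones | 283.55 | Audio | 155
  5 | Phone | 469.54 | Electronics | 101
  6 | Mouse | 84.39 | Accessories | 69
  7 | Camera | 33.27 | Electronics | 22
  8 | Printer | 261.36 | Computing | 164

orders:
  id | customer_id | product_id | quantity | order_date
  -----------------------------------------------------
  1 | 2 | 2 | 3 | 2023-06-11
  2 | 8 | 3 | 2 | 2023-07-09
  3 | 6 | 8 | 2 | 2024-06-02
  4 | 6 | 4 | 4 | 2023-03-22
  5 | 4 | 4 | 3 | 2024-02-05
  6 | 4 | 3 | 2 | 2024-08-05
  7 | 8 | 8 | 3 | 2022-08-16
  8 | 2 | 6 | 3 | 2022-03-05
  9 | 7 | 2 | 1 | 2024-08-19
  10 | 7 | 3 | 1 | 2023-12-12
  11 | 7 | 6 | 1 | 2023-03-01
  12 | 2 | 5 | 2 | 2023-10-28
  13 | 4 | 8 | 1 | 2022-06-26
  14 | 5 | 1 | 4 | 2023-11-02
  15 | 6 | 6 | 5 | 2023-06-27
SELECT product_id, COUNT(DISTINCT customer_id) AS distinct_customer_count FROM orders GROUP BY product_id HAVING COUNT(DISTINCT customer_id) >= 2

Execution result:
product_id | distinct_customer_count
2 | 2
3 | 3
4 | 2
6 | 3
8 | 3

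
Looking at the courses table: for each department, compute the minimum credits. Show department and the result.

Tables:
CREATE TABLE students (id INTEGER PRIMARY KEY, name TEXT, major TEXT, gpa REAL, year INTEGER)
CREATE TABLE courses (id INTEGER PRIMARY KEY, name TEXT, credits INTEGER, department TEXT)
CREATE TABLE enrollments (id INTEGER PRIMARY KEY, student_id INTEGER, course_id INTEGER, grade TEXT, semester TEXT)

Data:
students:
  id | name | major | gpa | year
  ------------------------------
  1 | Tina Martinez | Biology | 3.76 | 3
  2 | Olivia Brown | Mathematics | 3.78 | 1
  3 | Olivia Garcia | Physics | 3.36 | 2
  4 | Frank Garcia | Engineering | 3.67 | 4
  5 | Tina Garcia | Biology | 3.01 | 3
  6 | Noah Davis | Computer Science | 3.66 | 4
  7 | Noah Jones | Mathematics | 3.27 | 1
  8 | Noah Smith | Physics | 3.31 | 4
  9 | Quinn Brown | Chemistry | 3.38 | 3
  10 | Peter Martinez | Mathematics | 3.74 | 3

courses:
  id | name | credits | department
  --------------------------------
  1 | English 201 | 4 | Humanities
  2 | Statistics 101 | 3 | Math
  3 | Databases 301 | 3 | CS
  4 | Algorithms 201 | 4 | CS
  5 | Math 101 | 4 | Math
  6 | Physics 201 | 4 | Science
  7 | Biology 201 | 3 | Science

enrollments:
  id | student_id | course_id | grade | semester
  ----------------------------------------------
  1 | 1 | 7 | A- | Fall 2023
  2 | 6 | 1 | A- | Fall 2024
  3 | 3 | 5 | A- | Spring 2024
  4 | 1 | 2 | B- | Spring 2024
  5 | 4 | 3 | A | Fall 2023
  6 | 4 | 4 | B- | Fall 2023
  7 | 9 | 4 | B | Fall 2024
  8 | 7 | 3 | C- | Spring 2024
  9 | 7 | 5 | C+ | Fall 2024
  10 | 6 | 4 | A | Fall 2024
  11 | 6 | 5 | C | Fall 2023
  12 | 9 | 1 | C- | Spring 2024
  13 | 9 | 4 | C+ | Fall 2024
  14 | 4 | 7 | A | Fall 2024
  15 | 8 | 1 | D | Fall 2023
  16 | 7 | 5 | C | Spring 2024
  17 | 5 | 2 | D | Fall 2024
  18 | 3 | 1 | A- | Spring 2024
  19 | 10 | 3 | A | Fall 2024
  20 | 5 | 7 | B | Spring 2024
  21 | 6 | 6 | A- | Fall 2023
SELECT department, MIN(credits) AS min_credits FROM courses GROUP BY department

Execution result:
department | min_credits
CS | 3
Humanities | 4
Math | 3
Science | 3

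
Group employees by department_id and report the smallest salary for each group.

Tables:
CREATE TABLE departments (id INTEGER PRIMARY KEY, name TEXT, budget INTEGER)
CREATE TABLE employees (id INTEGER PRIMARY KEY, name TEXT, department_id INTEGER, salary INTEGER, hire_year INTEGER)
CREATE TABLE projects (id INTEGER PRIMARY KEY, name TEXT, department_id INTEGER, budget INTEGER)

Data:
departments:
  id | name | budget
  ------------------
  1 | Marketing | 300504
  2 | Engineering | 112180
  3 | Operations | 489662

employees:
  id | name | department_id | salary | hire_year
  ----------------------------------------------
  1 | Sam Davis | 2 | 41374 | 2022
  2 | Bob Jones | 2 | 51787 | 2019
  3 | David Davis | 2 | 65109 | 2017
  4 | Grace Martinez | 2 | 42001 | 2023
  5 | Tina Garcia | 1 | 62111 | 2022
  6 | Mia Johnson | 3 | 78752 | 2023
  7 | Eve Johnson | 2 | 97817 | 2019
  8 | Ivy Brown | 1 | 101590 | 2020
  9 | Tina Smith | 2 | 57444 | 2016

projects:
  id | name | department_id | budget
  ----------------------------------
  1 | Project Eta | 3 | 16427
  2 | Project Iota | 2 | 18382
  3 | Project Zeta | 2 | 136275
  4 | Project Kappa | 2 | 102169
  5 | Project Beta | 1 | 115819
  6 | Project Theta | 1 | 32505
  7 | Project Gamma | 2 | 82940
SELECT department_id, MIN(salary) AS min_salary FROM employees GROUP BY department_id

Execution result:
department_id | min_salary
1 | 62111
2 | 41374
3 | 78752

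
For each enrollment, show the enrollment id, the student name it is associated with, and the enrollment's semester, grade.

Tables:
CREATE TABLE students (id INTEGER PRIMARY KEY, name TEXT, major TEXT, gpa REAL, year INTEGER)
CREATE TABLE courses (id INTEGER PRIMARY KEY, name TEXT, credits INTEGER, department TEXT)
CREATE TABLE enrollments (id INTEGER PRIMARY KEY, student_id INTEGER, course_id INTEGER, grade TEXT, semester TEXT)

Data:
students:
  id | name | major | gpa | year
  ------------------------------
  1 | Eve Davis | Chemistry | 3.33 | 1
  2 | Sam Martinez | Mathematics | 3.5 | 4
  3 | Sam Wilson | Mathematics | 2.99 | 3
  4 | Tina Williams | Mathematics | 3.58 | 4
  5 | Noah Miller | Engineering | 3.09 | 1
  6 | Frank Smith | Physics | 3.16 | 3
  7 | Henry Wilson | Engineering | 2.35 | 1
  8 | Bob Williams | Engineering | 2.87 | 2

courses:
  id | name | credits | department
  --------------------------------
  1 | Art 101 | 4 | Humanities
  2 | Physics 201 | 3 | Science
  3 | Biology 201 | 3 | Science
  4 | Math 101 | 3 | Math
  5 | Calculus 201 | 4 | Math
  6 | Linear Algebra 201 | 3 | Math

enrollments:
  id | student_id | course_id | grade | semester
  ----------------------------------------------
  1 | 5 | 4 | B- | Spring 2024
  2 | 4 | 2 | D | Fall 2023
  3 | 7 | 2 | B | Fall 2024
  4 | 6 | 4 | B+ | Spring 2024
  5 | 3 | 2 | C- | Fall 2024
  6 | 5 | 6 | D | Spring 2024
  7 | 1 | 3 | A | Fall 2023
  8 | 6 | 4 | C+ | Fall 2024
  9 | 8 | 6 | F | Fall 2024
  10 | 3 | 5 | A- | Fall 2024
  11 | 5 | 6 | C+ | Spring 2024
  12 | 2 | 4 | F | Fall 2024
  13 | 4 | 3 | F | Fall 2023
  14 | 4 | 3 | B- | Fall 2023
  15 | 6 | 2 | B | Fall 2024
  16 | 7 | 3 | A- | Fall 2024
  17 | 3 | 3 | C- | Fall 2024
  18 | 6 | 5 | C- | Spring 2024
SELECT c.id, p.name AS student, c.semester, c.grade FROM enrollments c JOIN students p ON c.student_id = p.id

Execution result:
id | student | semester | grade
1 | Noah Miller | Spring 2024 | B-
2 | Tina Williams | Fall 2023 | D
3 | Henry Wilson | Fall 2024 | B
4 | Frank Smith | Spring 2024 | B+
5 | Sam Wilson | Fall 2024 | C-
6 | Noah Miller | Spring 2024 | D
7 | Eve Davis | Fall 2023 | A
8 | Frank Smith | Fall 2024 | C+
9 | Bob Williams | Fall 2024 | F
10 | Sam Wilson | Fall 2024 | A-
11 | Noah Miller | Spring 2024 | C+
12 | Sam Martinez | Fall 2024 | F
13 | Tina Williams | Fall 2023 | F
14 | Tina Williams | Fall 2023 | B-
15 | Frank Smith | Fall 2024 | B
16 | Henry Wilson | Fall 2024 | A-
17 | Sam Wilson | Fall 2024 | C-
18 | Frank Smith | Spring 2024 | C-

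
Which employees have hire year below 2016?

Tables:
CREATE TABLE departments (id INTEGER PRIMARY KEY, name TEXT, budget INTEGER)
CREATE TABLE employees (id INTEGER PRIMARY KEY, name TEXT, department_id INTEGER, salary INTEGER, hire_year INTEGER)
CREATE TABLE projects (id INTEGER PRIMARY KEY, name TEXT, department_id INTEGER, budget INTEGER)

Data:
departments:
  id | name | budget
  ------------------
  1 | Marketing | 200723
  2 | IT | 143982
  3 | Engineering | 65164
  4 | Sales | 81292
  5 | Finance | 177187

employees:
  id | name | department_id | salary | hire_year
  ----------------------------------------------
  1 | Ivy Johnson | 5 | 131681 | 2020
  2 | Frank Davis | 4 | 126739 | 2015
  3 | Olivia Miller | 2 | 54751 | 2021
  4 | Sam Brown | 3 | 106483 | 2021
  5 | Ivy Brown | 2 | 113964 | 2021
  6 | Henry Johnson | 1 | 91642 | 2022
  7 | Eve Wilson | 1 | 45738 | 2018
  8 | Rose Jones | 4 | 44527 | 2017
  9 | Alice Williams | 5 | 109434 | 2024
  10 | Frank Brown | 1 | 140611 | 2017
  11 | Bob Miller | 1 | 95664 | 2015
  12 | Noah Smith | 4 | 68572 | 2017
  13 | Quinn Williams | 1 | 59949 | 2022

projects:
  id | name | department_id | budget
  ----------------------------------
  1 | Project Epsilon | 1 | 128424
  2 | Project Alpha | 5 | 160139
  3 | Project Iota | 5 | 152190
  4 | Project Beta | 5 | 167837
SELECT name, hire_year FROM employees WHERE hire_year < 2016

Execution result:
name | hire_year
Frank Davis | 2015
Bob Miller | 2015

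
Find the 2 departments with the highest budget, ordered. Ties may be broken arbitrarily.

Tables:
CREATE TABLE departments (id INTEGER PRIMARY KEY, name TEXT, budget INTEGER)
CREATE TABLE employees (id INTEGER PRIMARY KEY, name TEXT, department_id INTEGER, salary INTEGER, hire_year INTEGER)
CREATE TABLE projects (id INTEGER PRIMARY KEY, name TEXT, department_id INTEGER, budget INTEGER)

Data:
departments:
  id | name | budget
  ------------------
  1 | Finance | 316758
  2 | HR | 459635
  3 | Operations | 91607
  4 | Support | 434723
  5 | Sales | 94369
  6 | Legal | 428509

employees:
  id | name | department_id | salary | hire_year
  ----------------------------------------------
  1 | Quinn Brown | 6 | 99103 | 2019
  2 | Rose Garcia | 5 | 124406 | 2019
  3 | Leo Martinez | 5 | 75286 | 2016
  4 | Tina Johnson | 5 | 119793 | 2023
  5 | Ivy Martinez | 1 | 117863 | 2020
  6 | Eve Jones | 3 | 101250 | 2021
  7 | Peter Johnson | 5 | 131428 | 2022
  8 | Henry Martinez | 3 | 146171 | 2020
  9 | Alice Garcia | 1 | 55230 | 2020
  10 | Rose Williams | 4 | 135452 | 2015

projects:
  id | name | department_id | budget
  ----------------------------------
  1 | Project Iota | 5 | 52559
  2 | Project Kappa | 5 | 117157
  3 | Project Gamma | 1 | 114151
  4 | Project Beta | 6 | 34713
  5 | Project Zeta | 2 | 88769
SELECT name, budget FROM departments ORDER BY budget DESC LIMIT 2

Execution result:
name | budget
HR | 459635
Support | 434723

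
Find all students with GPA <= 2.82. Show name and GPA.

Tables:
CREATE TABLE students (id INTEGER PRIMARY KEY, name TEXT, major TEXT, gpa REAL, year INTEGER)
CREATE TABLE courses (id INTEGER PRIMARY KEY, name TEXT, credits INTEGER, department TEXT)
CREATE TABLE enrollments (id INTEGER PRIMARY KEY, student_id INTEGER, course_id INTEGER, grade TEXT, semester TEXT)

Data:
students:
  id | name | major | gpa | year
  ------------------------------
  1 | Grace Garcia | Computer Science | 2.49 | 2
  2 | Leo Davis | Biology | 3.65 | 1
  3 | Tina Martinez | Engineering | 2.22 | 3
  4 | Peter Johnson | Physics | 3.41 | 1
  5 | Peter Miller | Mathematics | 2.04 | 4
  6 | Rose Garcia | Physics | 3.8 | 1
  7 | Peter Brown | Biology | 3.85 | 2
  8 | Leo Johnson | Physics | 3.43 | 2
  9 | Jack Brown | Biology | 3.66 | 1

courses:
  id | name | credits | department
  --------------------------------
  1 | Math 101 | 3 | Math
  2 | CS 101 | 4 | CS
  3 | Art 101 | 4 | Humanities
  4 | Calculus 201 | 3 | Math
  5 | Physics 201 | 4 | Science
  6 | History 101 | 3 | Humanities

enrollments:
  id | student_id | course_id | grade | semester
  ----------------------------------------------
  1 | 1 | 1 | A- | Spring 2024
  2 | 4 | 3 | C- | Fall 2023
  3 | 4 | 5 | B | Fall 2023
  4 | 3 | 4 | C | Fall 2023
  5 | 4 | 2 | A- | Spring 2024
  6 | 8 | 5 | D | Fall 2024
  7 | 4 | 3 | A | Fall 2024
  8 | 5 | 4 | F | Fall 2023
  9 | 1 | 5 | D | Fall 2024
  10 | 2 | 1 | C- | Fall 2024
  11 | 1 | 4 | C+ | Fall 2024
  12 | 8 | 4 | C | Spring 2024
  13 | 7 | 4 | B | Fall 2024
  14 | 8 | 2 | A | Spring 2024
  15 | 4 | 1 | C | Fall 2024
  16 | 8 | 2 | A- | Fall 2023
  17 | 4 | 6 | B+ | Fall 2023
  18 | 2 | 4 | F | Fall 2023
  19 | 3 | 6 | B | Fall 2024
SELECT name, gpa FROM students WHERE gpa <= 2.82

Execution result:
name | gpa
Grace Garcia | 2.49
Tina Martinez | 2.22
Peter Miller | 2.04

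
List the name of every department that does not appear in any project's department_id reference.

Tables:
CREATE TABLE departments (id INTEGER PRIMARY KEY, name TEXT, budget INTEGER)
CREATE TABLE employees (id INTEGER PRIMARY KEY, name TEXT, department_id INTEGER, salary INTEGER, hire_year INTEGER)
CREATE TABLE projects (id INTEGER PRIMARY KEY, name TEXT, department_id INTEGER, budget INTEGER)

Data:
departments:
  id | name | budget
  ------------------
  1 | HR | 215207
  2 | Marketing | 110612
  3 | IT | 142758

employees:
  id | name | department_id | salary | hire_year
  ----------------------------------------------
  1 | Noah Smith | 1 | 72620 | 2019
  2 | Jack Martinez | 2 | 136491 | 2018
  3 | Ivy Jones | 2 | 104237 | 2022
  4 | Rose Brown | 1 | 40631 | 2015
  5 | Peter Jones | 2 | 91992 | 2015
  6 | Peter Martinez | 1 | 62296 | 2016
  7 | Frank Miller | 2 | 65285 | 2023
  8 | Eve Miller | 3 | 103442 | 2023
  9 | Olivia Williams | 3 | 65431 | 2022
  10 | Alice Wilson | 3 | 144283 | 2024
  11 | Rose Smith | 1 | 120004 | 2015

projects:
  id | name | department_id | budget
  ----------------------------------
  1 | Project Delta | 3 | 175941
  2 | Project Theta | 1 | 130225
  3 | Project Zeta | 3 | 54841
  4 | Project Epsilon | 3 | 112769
SELECT p.name FROM departments p LEFT JOIN projects c ON c.department_id = p.id WHERE c.id IS NULL

Execution result:
Marketing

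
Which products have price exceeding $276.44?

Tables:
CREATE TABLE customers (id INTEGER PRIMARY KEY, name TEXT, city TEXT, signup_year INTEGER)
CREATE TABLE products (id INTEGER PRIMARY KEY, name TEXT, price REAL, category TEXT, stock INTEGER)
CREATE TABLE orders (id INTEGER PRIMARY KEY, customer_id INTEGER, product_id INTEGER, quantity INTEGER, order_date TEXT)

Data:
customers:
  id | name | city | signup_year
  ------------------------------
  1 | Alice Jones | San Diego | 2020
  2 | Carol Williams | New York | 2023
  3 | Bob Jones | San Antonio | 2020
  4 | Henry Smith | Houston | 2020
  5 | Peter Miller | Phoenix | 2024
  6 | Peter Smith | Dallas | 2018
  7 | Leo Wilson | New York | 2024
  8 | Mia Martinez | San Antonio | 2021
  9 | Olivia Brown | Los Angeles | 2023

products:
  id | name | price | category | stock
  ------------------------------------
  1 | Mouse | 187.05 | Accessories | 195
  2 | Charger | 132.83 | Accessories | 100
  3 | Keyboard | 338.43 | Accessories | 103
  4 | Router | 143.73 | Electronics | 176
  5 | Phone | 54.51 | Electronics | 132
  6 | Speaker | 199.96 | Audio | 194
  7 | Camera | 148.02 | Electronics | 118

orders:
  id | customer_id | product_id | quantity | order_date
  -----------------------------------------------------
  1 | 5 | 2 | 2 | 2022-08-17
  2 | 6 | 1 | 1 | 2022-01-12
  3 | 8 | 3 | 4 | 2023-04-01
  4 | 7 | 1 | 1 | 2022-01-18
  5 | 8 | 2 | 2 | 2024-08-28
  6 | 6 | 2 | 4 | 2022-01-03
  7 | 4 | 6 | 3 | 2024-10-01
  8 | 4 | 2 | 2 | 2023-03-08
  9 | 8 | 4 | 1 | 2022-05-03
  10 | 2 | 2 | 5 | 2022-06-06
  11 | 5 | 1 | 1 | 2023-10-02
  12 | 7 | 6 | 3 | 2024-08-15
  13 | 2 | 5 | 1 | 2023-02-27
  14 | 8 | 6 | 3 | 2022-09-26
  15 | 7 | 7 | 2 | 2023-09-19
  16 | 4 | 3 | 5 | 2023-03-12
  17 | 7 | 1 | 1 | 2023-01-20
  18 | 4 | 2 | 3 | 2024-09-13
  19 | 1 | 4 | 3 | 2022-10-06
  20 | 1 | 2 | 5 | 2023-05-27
SELECT name, price FROM products WHERE price > 276.44

Execution result:
name | price
Keyboard | 338.43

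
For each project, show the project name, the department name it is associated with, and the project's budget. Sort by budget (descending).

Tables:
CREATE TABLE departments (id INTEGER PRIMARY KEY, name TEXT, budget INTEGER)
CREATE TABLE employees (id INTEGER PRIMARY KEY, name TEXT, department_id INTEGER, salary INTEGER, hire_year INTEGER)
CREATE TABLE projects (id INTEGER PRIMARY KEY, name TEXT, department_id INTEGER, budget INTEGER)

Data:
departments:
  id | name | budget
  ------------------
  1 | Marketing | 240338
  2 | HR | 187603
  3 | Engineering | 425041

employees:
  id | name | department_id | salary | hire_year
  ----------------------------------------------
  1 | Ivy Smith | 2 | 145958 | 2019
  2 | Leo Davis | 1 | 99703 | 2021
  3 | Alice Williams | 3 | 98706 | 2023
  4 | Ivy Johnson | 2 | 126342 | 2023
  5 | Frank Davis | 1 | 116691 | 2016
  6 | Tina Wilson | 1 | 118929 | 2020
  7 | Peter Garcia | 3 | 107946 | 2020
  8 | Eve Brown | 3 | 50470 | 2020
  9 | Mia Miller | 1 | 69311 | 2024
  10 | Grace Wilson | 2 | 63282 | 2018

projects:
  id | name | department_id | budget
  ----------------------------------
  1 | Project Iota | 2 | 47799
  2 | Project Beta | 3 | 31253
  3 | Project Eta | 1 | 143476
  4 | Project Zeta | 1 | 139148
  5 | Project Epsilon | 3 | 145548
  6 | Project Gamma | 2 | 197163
SELECT c.name, p.name AS department, c.budget FROM projects c JOIN departments p ON c.department_id = p.id ORDER BY c.budget DESC

Execution result:
name | department | budget
Project Gamma | HR | 197163
Project Epsilon | Engineering | 145548
Project Eta | Marketing | 143476
Project Zeta | Marketing | 139148
Project Iota | HR | 47799
Project Beta | Engineering | 31253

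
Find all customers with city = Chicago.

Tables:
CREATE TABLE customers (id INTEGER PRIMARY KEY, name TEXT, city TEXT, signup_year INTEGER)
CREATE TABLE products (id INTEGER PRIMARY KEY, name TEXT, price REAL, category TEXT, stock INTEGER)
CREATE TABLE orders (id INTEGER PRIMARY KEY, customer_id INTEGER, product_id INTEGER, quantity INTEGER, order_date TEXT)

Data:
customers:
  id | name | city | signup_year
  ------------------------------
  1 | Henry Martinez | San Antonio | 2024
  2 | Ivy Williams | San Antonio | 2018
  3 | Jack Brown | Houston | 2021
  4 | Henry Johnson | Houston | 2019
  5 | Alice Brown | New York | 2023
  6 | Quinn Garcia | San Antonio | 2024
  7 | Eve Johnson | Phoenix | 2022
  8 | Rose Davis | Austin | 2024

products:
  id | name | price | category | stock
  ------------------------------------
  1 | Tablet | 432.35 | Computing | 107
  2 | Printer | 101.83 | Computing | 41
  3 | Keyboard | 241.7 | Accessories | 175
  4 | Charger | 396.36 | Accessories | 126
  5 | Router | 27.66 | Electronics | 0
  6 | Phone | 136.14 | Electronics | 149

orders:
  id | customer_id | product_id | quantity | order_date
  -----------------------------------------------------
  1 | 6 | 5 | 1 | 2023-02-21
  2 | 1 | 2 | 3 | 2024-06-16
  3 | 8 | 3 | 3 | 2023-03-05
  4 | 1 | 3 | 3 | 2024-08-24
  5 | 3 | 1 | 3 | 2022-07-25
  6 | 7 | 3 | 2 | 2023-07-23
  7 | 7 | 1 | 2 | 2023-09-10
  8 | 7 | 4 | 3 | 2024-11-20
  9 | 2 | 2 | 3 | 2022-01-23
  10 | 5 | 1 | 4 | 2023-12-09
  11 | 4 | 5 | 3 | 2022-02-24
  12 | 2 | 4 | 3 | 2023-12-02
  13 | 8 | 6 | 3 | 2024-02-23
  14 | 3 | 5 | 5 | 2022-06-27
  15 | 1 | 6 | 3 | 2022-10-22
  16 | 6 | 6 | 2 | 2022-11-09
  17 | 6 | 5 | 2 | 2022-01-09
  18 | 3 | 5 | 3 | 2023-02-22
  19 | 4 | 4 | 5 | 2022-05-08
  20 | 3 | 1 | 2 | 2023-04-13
SELECT name, city FROM customers WHERE city = 'Chicago'

Execution result:
(no rows)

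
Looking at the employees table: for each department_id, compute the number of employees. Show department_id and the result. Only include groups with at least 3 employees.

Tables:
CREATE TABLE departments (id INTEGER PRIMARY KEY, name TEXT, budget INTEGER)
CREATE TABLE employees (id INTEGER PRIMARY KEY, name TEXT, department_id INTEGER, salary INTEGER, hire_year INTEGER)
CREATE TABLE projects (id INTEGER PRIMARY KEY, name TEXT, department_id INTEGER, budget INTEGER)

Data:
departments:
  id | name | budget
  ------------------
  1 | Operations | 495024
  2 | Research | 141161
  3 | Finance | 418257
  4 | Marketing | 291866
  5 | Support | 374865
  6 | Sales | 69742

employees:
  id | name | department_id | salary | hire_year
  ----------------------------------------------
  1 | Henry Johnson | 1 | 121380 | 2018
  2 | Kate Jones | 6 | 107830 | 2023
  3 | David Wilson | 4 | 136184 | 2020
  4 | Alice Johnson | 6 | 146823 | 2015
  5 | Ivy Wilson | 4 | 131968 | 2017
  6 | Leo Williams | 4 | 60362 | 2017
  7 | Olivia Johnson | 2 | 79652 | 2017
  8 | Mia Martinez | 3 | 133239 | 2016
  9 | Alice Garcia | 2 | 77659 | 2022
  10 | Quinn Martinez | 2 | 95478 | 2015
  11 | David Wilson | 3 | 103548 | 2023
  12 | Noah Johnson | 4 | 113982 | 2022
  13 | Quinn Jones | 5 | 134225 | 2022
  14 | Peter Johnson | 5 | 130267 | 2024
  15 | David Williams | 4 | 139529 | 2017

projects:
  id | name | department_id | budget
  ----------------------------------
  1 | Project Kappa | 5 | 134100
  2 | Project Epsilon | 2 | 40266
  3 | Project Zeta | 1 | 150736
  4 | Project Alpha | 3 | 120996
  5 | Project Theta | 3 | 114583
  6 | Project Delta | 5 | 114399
SELECT department_id, COUNT(*) AS n FROM employees GROUP BY department_id HAVING COUNT(*) >= 3

Execution result:
department_id | n
2 | 3
4 | 5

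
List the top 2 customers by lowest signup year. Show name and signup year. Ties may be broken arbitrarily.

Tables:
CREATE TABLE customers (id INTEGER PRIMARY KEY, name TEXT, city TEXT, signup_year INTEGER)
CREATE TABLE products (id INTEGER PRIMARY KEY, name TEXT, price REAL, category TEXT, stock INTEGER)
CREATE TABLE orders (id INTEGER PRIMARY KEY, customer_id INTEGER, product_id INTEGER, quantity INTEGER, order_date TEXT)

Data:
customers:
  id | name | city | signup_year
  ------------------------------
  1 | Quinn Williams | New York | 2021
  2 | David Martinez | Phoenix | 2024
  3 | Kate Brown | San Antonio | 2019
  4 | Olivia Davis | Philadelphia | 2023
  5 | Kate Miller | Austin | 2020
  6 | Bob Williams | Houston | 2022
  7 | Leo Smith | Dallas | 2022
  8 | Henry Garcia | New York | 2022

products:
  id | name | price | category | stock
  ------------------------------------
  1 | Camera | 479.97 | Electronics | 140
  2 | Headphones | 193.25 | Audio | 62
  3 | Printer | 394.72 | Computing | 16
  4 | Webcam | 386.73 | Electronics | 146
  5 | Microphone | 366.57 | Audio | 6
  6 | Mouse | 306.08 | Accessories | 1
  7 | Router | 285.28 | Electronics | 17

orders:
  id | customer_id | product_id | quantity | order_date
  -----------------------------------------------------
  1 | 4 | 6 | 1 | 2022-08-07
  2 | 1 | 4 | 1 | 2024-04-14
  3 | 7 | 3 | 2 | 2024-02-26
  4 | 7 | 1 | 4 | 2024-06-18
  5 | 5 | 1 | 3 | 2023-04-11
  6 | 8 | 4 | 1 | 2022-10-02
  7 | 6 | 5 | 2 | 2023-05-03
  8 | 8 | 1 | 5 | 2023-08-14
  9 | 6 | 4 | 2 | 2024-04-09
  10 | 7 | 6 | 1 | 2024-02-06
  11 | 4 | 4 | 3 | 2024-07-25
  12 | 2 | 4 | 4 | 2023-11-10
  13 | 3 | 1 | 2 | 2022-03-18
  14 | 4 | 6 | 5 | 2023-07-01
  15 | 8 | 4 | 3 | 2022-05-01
SELECT name, signup_year FROM customers ORDER BY signup_year ASC LIMIT 2

Execution result:
name | signup_year
Kate Brown | 2019
Kate Miller | 2020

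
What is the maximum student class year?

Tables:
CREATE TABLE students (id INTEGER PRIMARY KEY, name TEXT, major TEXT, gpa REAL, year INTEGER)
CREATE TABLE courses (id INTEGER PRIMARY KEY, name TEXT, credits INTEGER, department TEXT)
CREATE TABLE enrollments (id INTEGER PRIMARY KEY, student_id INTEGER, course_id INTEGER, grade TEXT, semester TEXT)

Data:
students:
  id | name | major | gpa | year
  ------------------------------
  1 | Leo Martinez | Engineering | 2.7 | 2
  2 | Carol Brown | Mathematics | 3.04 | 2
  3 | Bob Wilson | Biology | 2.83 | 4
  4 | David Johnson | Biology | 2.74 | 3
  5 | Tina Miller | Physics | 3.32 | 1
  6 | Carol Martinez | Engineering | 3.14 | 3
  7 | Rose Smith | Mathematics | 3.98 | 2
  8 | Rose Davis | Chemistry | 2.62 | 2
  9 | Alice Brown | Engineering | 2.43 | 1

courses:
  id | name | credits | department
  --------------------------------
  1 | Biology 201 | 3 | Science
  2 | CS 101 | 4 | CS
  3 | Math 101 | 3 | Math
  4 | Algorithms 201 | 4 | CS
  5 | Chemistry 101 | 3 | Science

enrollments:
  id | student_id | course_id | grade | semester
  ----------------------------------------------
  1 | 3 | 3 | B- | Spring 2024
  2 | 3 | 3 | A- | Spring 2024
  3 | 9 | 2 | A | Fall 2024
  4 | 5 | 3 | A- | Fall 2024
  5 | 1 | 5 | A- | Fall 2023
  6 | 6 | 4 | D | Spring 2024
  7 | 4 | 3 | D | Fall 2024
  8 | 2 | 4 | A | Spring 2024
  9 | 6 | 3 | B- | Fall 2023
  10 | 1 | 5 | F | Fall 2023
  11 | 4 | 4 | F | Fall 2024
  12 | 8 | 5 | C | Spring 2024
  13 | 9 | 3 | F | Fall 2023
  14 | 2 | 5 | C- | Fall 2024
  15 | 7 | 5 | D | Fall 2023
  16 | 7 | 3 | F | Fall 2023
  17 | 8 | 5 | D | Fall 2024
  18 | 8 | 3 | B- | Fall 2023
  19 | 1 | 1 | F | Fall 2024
SELECT MAX(year) FROM students

Execution result:
4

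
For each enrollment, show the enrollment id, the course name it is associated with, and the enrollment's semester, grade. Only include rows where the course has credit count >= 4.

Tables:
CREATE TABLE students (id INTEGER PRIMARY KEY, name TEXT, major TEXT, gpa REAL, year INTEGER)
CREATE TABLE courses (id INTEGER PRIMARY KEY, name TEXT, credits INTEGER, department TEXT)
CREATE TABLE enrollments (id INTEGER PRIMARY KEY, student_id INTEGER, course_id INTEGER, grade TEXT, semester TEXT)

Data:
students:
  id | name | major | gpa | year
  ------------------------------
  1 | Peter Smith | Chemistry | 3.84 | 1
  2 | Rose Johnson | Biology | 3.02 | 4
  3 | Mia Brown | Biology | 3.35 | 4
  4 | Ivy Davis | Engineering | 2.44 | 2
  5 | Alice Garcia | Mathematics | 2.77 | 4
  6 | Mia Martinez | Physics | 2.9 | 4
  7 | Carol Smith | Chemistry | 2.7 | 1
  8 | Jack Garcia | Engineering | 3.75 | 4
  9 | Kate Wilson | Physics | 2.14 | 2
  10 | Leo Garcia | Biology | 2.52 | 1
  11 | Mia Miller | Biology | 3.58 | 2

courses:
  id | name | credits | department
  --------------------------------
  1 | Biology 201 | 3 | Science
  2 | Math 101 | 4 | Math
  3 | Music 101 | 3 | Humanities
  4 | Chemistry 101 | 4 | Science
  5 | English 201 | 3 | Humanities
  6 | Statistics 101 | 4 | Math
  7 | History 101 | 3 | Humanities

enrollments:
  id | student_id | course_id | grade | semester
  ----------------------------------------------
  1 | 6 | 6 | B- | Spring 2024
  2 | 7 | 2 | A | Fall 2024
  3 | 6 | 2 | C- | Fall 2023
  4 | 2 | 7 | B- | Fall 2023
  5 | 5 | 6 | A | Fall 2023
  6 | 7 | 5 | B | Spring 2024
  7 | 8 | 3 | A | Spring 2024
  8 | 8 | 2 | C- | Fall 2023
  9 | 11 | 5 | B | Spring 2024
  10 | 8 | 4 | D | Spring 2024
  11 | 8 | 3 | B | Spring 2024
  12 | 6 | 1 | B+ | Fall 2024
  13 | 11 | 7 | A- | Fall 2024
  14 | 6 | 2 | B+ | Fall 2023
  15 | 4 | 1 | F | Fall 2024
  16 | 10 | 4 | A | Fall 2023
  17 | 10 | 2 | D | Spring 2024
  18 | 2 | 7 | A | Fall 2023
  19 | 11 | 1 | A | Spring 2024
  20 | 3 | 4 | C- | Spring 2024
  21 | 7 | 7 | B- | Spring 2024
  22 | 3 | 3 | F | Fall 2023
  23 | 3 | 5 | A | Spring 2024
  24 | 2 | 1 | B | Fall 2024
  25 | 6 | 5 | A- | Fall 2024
SELECT c.id, p.name AS course, c.semester, c.grade FROM enrollments c JOIN courses p ON c.course_id = p.id WHERE p.credits >= 4

Execution result:
id | course | semester | grade
1 | Statistics 101 | Spring 2024 | B-
2 | Math 101 | Fall 2024 | A
3 | Math 101 | Fall 2023 | C-
5 | Statistics 101 | Fall 2023 | A
8 | Math 101 | Fall 2023 | C-
10 | Chemistry 101 | Spring 2024 | D
14 | Math 101 | Fall 2023 | B+
16 | Chemistry 101 | Fall 2023 | A
17 | Math 101 | Spring 2024 | D
20 | Chemistry 101 | Spring 2024 | C-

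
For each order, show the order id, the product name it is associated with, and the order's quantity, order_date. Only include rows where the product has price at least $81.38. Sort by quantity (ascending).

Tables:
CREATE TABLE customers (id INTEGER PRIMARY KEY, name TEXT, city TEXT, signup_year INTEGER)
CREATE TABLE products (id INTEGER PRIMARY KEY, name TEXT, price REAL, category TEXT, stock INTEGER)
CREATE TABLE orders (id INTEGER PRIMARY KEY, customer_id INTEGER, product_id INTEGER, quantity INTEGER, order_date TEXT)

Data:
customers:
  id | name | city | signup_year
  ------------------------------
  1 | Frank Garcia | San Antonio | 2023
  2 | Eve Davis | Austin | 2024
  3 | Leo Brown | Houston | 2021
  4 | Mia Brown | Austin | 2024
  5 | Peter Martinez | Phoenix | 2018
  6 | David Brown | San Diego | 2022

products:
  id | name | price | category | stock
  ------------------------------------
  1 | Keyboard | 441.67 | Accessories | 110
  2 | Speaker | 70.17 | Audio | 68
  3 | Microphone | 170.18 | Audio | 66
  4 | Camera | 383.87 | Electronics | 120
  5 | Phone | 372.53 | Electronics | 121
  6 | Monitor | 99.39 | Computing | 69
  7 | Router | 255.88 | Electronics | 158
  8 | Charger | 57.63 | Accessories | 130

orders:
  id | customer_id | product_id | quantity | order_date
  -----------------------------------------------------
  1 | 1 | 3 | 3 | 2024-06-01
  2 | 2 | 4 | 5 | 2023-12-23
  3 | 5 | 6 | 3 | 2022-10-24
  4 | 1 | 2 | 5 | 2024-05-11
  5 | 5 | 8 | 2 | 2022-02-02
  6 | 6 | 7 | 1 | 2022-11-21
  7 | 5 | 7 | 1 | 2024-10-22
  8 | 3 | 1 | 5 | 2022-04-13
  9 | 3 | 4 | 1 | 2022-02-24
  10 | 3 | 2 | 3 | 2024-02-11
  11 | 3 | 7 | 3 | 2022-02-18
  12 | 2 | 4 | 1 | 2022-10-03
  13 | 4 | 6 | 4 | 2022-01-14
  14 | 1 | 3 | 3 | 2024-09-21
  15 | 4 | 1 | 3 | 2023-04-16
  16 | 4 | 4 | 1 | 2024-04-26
SELECT c.id, p.name AS product, c.quantity, c.order_date FROM orders c JOIN products p ON c.product_id = p.id WHERE p.price >= 81.38 ORDER BY c.quantity ASC

Execution result:
id | product | quantity | order_date
6 | Router | 1 | 2022-11-21
7 | Router | 1 | 2024-10-22
9 | Camera | 1 | 2022-02-24
12 | Camera | 1 | 2022-10-03
16 | Camera | 1 | 2024-04-26
1 | Microphone | 3 | 2024-06-01
3 | Monitor | 3 | 2022-10-24
11 | Router | 3 | 2022-02-18
14 | Microphone | 3 | 2024-09-21
15 | Keyboard | 3 | 2023-04-16
13 | Monitor | 4 | 2022-01-14
2 | Camera | 5 | 2023-12-23
8 | Keyboard | 5 | 2022-04-13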